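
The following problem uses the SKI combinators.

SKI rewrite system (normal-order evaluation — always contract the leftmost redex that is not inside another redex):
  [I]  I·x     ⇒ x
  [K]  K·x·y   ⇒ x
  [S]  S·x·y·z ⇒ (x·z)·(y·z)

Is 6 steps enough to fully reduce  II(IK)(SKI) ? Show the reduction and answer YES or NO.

Answer: YES — reaches normal form K(SKI) in 3 ≤ 6 steps

Working:
  start: II(IK)(SKI)
  →1  I(IK)(SKI)
  →2  IK(SKI)
  →3  K(SKI)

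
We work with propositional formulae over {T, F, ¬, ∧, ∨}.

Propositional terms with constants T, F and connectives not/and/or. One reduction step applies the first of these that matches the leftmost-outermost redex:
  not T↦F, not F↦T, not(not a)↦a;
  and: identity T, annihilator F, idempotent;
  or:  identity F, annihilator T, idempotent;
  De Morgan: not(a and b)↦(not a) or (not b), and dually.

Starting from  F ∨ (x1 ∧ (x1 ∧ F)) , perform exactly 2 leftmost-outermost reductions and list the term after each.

  start: F ∨ (x1 ∧ (x1 ∧ F))
  step 1: x1 ∧ (x1 ∧ F)
  step 2: x1 ∧ F

Answer: after 2 steps: x1 ∧ F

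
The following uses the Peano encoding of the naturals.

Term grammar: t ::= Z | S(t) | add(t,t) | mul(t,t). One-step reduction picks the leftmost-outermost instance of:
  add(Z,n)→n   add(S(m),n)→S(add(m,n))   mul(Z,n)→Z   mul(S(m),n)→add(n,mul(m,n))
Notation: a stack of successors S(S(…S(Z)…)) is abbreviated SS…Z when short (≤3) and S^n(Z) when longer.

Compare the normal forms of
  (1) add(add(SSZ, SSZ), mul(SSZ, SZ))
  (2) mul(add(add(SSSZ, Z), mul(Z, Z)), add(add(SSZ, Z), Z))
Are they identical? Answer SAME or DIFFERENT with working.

Term A:
  start: add(add(SSZ, SSZ), mul(SSZ, SZ))
  step 1: add(S(add(SZ, SSZ)), mul(SSZ, SZ))
  step 2: S(add(add(SZ, SSZ), mul(SSZ, SZ)))
  step 3: S(add(S(add(Z, SSZ)), mul(SSZ, SZ)))
  step 4: S(S(add(add(Z, SSZ), mul(SSZ, SZ))))
  step 5: S(S(add(SSZ, mul(SSZ, SZ))))
  step 6: S(S(S(add(SZ, mul(SSZ, SZ)))))
  step 7: S(S(S(S(add(Z, mul(SSZ, SZ))))))
  step 8: S(S(S(S(mul(SSZ, SZ)))))
  step 9: S(S(S(S(add(SZ, mul(SZ, SZ))))))
  step 10: S(S(S(S(S(add(Z, mul(SZ, SZ)))))))
  step 11: S(S(S(S(S(mul(SZ, SZ))))))
  step 12: S(S(S(S(S(add(SZ, mul(Z, SZ)))))))
  step 13: S(S(S(S(S(S(add(Z, mul(Z, SZ))))))))
  step 14: S(S(S(S(S(S(mul(Z, SZ)))))))
  step 15: S^6(Z)

Term B:
  start: mul(add(add(SSSZ, Z), mul(Z, Z)), add(add(SSZ, Z), Z))
  step 1: mul(add(S(add(SSZ, Z)), mul(Z, Z)), add(add(SSZ, Z), Z))
  step 2: mul(S(add(add(SSZ, Z), mul(Z, Z))), add(add(SSZ, Z), Z))
  step 3: add(add(add(SSZ, Z), Z), mul(add(add(SSZ, Z), mul(Z, Z)), add(add(SSZ, Z), Z)))
  step 4: add(add(S(add(SZ, Z)), Z), mul(add(add(SSZ, Z), mul(Z, Z)), add(add(SSZ, Z), Z)))
  step 5: add(S(add(add(SZ, Z), Z)), mul(add(add(SSZ, Z), mul(Z, Z)), add(add(SSZ, Z), Z)))
  step 6: S(add(add(add(SZ, Z), Z), mul(add(add(SSZ, Z), mul(Z, Z)), add(add(SSZ, Z), Z))))
  step 7: S(add(add(S(add(Z, Z)), Z), mul(add(add(SSZ, Z), mul(Z, Z)), add(add(SSZ, Z), Z))))
  step 8: S(add(S(add(add(Z, Z), Z)), mul(add(add(SSZ, Z), mul(Z, Z)), add(add(SSZ, Z), Z))))
  step 9: S(S(add(add(add(Z, Z), Z), mul(add(add(SSZ, Z), mul(Z, Z)), add(add(SSZ, Z), Z)))))
  step 10: S(S(add(add(Z, Z), mul(add(add(SSZ, Z), mul(Z, Z)), add(add(SSZ, Z), Z)))))
  step 11: S(S(add(Z, mul(add(add(SSZ, Z), mul(Z, Z)), add(add(SSZ, Z), Z)))))
  step 12: S(S(mul(add(add(SSZ, Z), mul(Z, Z)), add(add(SSZ, Z), Z))))
  step 13: S(S(mul(add(S(add(SZ, Z)), mul(Z, Z)), add(add(SSZ, Z), Z))))
  step 14: S(S(mul(S(add(add(SZ, Z), mul(Z, Z))), add(add(SSZ, Z), Z))))
  step 15: S(S(add(add(add(SSZ, Z), Z), mul(add(add(SZ, Z), mul(Z, Z)), add(add(SSZ, Z), Z)))))
  step 16: S(S(add(add(S(add(SZ, Z)), Z), mul(add(add(SZ, Z), mul(Z, Z)), add(add(SSZ, Z), Z)))))
  step 17: S(S(add(S(add(add(SZ, Z), Z)), mul(add(add(SZ, Z), mul(Z, Z)), add(add(SSZ, Z), Z)))))
  step 18: S(S(S(add(add(add(SZ, Z), Z), mul(add(add(SZ, Z), mul(Z, Z)), add(add(SSZ, Z), Z))))))
  step 19: S(S(S(add(add(S(add(Z, Z)), Z), mul(add(add(SZ, Z), mul(Z, Z)), add(add(SSZ, Z), Z))))))
  step 20: S(S(S(add(S(add(add(Z, Z), Z)), mul(add(add(SZ, Z), mul(Z, Z)), add(add(SSZ, Z), Z))))))
  step 21: S(S(S(S(add(add(add(Z, Z), Z), mul(add(add(SZ, Z), mul(Z, Z)), add(add(SSZ, Z), Z)))))))
  step 22: S(S(S(S(add(add(Z, Z), mul(add(add(SZ, Z), mul(Z, Z)), add(add(SSZ, Z), Z)))))))
  step 23: S(S(S(S(add(Z, mul(add(add(SZ, Z), mul(Z, Z)), add(add(SSZ, Z), Z)))))))
  step 24: S(S(S(S(mul(add(add(SZ, Z), mul(Z, Z)), add(add(SSZ, Z), Z))))))
  step 25: S(S(S(S(mul(add(S(add(Z, Z)), mul(Z, Z)), add(add(SSZ, Z), Z))))))
  step 26: S(S(S(S(mul(S(add(add(Z, Z), mul(Z, Z))), add(add(SSZ, Z), Z))))))
  step 27: S(S(S(S(add(add(add(SSZ, Z), Z), mul(add(add(Z, Z), mul(Z, Z)), add(add(SSZ, Z), Z)))))))
  step 28: S(S(S(S(add(add(S(add(SZ, Z)), Z), mul(add(add(Z, Z), mul(Z, Z)), add(add(SSZ, Z), Z)))))))
  step 29: S(S(S(S(add(S(add(add(SZ, Z), Z)), mul(add(add(Z, Z), mul(Z, Z)), add(add(SSZ, Z), Z)))))))
  step 30: S(S(S(S(S(add(add(add(SZ, Z), Z), mul(add(add(Z, Z), mul(Z, Z)), add(add(SSZ, Z), Z))))))))
  step 31: S(S(S(S(S(add(add(S(add(Z, Z)), Z), mul(add(add(Z, Z), mul(Z, Z)), add(add(SSZ, Z), Z))))))))
  step 32: S(S(S(S(S(add(S(add(add(Z, Z), Z)), mul(add(add(Z, Z), mul(Z, Z)), add(add(SSZ, Z), Z))))))))
  step 33: S(S(S(S(S(S(add(add(add(Z, Z), Z), mul(add(add(Z, Z), mul(Z, Z)), add(add(SSZ, Z), Z)))))))))
  step 34: S(S(S(S(S(S(add(add(Z, Z), mul(add(add(Z, Z), mul(Z, Z)), add(add(SSZ, Z), Z)))))))))
  step 35: S(S(S(S(S(S(add(Z, mul(add(add(Z, Z), mul(Z, Z)), add(add(SSZ, Z), Z)))))))))
  step 36: S(S(S(S(S(S(mul(add(add(Z, Z), mul(Z, Z)), add(add(SSZ, Z), Z))))))))
  step 37: S(S(S(S(S(S(mul(add(Z, mul(Z, Z)), add(add(SSZ, Z), Z))))))))
  step 38: S(S(S(S(S(S(mul(mul(Z, Z), add(add(SSZ, Z), Z))))))))
  step 39: S(S(S(S(S(S(mul(Z, add(add(SSZ, Z), Z))))))))
  step 40: S^6(Z)

Answer: SAME — A ⇓ S^6(Z), B ⇓ S^6(Z)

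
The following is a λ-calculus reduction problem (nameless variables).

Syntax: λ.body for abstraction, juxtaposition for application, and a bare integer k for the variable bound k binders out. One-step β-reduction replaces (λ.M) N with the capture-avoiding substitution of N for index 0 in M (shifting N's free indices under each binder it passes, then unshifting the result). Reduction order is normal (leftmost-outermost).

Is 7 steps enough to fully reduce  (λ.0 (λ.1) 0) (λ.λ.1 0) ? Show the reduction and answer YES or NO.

Answer: YES — reaches normal form λ.λ.1 0 in 4 ≤ 7 steps

Derivation:
  start: (λ.0 (λ.1) 0) (λ.λ.1 0)
  →1  (λ.λ.1 0) (λ.λ.λ.1 0) (λ.λ.1 0)
  →2  (λ.(λ.λ.λ.1 0) 0) (λ.λ.1 0)
  →3  (λ.λ.λ.1 0) (λ.λ.1 0)
  →4  λ.λ.1 0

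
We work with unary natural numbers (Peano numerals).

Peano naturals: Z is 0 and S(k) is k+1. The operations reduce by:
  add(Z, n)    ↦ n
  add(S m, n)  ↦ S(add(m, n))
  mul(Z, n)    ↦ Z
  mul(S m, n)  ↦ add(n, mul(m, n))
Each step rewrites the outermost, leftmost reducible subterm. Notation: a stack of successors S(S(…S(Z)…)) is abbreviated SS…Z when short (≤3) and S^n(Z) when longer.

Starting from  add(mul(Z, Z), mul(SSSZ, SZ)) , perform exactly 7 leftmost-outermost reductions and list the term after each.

Answer: after 7 steps: S(S(add(Z, mul(SZ, SZ))))

Working:
  start: add(mul(Z, Z), mul(SSSZ, SZ))
  →1  add(Z, mul(SSSZ, SZ))
  →2  mul(SSSZ, SZ)
  →3  add(SZ, mul(SSZ, SZ))
  →4  S(add(Z, mul(SSZ, SZ)))
  →5  S(mul(SSZ, SZ))
  →6  S(add(SZ, mul(SZ, SZ)))
  →7  S(S(add(Z, mul(SZ, SZ))))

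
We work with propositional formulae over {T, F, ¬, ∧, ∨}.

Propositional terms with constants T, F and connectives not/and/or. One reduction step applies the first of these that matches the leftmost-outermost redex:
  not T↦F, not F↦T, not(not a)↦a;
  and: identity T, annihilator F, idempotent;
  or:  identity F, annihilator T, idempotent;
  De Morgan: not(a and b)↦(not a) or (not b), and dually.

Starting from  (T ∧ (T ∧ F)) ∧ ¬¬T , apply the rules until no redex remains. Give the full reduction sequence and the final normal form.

Answer: normal form = F  (in 3 steps)

Derivation:
  start: (T ∧ (T ∧ F)) ∧ ¬¬T
  [1] (T ∧ F) ∧ ¬¬T
  [2] F ∧ ¬¬T
  [3] F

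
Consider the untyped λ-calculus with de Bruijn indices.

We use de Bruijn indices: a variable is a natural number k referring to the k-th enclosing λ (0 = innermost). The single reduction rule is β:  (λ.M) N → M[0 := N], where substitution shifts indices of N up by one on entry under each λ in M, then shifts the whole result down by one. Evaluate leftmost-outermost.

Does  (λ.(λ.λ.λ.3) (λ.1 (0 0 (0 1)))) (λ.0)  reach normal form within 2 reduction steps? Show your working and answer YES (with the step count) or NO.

  start: (λ.(λ.λ.λ.3) (λ.1 (0 0 (0 1)))) (λ.0)
  →1  (λ.λ.λ.λ.0) (λ.(λ.0) (0 0 (0 (λ.0))))
  →2  λ.λ.λ.0

Answer: YES — reaches normal form λ.λ.λ.0 in 2 ≤ 2 steps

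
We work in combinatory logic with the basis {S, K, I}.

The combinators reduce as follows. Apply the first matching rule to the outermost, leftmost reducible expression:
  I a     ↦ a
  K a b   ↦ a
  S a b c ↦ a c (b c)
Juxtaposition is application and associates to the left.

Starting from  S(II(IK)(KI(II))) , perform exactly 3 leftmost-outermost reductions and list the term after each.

  start: S(II(IK)(KI(II)))
  step 1: S(I(IK)(KI(II)))
  step 2: S(IK(KI(II)))
  step 3: S(K(KI(II)))

Answer: after 3 steps: S(K(KI(II)))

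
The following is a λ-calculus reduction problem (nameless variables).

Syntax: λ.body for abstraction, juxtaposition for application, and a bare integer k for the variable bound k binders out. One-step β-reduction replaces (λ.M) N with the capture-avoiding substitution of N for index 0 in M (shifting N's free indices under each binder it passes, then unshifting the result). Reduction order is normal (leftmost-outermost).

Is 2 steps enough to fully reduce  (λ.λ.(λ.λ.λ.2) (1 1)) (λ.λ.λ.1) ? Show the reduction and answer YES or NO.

  start: (λ.λ.(λ.λ.λ.2) (1 1)) (λ.λ.λ.1)
  step 1: λ.(λ.λ.λ.2) ((λ.λ.λ.1) (λ.λ.λ.1))
  step 2: λ.λ.λ.(λ.λ.λ.1) (λ.λ.λ.1)

Answer: NO — after 2 steps the term is λ.λ.λ.(λ.λ.λ.1) (λ.λ.λ.1), not yet normal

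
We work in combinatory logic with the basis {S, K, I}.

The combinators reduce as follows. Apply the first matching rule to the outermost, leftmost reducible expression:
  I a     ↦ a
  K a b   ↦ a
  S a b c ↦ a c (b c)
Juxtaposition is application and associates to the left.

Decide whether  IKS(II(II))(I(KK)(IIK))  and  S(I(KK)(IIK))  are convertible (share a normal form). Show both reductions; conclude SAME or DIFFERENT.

Term A:
  start: IKS(II(II))(I(KK)(IIK))
  step 1: KS(II(II))(I(KK)(IIK))
  step 2: S(I(KK)(IIK))
  step 3: S(KK(IIK))
  step 4: SK

Term B:
  start: S(I(KK)(IIK))
  step 1: S(KK(IIK))
  step 2: SK

Answer: SAME — A ⇓ SK, B ⇓ SK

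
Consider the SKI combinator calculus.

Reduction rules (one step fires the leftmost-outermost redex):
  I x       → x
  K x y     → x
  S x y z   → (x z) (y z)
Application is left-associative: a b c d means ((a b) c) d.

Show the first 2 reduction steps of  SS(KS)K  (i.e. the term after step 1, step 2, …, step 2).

Answer: after 2 steps: SKS

Reduction:
  start: SS(KS)K
  [1] SK(KSK)
  [2] SKS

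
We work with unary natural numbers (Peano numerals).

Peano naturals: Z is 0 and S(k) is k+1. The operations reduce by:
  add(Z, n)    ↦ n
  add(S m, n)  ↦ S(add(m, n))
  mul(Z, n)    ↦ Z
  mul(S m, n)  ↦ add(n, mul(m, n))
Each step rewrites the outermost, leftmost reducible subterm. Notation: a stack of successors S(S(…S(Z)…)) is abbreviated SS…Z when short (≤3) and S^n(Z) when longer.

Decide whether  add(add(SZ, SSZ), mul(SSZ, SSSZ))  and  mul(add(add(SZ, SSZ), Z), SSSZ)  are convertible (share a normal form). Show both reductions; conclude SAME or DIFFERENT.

Answer: SAME — A ⇓ S^9(Z), B ⇓ S^9(Z)

Reduction:
Term A:
  start: add(add(SZ, SSZ), mul(SSZ, SSSZ))
  →1  add(S(add(Z, SSZ)), mul(SSZ, SSSZ))
  →2  S(add(add(Z, SSZ), mul(SSZ, SSSZ)))
  →3  S(add(SSZ, mul(SSZ, SSSZ)))
  →4  S(S(add(SZ, mul(SSZ, SSSZ))))
  →5  S(S(S(add(Z, mul(SSZ, SSSZ)))))
  →6  S(S(S(mul(SSZ, SSSZ))))
  →7  S(S(S(add(SSSZ, mul(SZ, SSSZ)))))
  →8  S(S(S(S(add(SSZ, mul(SZ, SSSZ))))))
  →9  S(S(S(S(S(add(SZ, mul(SZ, SSSZ)))))))
  →10  S(S(S(S(S(S(add(Z, mul(SZ, SSSZ))))))))
  →11  S(S(S(S(S(S(mul(SZ, SSSZ)))))))
  →12  S(S(S(S(S(S(add(SSSZ, mul(Z, SSSZ))))))))
  →13  S(S(S(S(S(S(S(add(SSZ, mul(Z, SSSZ)))))))))
  →14  S(S(S(S(S(S(S(S(add(SZ, mul(Z, SSSZ))))))))))
  →15  S(S(S(S(S(S(S(S(S(add(Z, mul(Z, SSSZ)))))))))))
  →16  S(S(S(S(S(S(S(S(S(mul(Z, SSSZ))))))))))
  →17  S^9(Z)

Term B:
  start: mul(add(add(SZ, SSZ), Z), SSSZ)
  →1  mul(add(S(add(Z, SSZ)), Z), SSSZ)
  →2  mul(S(add(add(Z, SSZ), Z)), SSSZ)
  →3  add(SSSZ, mul(add(add(Z, SSZ), Z), SSSZ))
  →4  S(add(SSZ, mul(add(add(Z, SSZ), Z), SSSZ)))
  →5  S(S(add(SZ, mul(add(add(Z, SSZ), Z), SSSZ))))
  →6  S(S(S(add(Z, mul(add(add(Z, SSZ), Z), SSSZ)))))
  →7  S(S(S(mul(add(add(Z, SSZ), Z), SSSZ))))
  →8  S(S(S(mul(add(SSZ, Z), SSSZ))))
  →9  S(S(S(mul(S(add(SZ, Z)), SSSZ))))
  →10  S(S(S(add(SSSZ, mul(add(SZ, Z), SSSZ)))))
  →11  S(S(S(S(add(SSZ, mul(add(SZ, Z), SSSZ))))))
  →12  S(S(S(S(S(add(SZ, mul(add(SZ, Z), SSSZ)))))))
  →13  S(S(S(S(S(S(add(Z, mul(add(SZ, Z), SSSZ))))))))
  →14  S(S(S(S(S(S(mul(add(SZ, Z), SSSZ)))))))
  →15  S(S(S(S(S(S(mul(S(add(Z, Z)), SSSZ)))))))
  →16  S(S(S(S(S(S(add(SSSZ, mul(add(Z, Z), SSSZ))))))))
  →17  S(S(S(S(S(S(S(add(SSZ, mul(add(Z, Z), SSSZ)))))))))
  →18  S(S(S(S(S(S(S(S(add(SZ, mul(add(Z, Z), SSSZ))))))))))
  →19  S(S(S(S(S(S(S(S(S(add(Z, mul(add(Z, Z), SSSZ)))))))))))
  →20  S(S(S(S(S(S(S(S(S(mul(add(Z, Z), SSSZ))))))))))
  →21  S(S(S(S(S(S(S(S(S(mul(Z, SSSZ))))))))))
  →22  S^9(Z)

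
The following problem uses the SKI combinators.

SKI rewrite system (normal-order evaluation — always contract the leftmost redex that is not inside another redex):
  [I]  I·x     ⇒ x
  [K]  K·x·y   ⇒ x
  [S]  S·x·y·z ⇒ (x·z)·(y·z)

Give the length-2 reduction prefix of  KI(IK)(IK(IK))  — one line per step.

  start: KI(IK)(IK(IK))
  →1  I(IK(IK))
  →2  IK(IK)

Answer: after 2 steps: IK(IK)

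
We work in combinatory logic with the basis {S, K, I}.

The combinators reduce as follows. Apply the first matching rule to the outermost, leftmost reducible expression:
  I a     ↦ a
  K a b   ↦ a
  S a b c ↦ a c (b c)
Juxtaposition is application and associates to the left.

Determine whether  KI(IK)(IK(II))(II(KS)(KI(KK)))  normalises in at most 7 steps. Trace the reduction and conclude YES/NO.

Answer: YES — reaches normal form I in 5 ≤ 7 steps

Reduction:
  start: KI(IK)(IK(II))(II(KS)(KI(KK)))
  step 1: I(IK(II))(II(KS)(KI(KK)))
  step 2: IK(II)(II(KS)(KI(KK)))
  step 3: K(II)(II(KS)(KI(KK)))
  step 4: II
  step 5: I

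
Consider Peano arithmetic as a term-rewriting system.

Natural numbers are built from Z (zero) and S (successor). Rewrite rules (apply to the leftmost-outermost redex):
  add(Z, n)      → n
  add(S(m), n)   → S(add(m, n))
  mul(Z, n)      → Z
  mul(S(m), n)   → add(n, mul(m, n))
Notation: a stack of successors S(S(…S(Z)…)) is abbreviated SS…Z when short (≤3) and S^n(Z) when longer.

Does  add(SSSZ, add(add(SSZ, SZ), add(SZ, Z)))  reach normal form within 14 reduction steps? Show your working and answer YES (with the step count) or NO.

Answer: YES — reaches normal form S^7(Z) in 13 ≤ 14 steps

Reduction:
  start: add(SSSZ, add(add(SSZ, SZ), add(SZ, Z)))
  step 1: S(add(SSZ, add(add(SSZ, SZ), add(SZ, Z))))
  step 2: S(S(add(SZ, add(add(SSZ, SZ), add(SZ, Z)))))
  step 3: S(S(S(add(Z, add(add(SSZ, SZ), add(SZ, Z))))))
  step 4: S(S(S(add(add(SSZ, SZ), add(SZ, Z)))))
  step 5: S(S(S(add(S(add(SZ, SZ)), add(SZ, Z)))))
  step 6: S(S(S(S(add(add(SZ, SZ), add(SZ, Z))))))
  step 7: S(S(S(S(add(S(add(Z, SZ)), add(SZ, Z))))))
  step 8: S(S(S(S(S(add(add(Z, SZ), add(SZ, Z)))))))
  step 9: S(S(S(S(S(add(SZ, add(SZ, Z)))))))
  step 10: S(S(S(S(S(S(add(Z, add(SZ, Z))))))))
  step 11: S(S(S(S(S(S(add(SZ, Z)))))))
  step 12: S(S(S(S(S(S(S(add(Z, Z))))))))
  step 13: S^7(Z)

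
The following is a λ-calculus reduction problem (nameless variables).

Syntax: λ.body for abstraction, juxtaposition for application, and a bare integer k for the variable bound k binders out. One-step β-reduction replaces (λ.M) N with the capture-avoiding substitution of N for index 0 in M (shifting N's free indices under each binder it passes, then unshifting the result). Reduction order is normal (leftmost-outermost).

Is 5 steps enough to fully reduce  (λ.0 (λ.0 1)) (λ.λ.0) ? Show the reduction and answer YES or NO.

Answer: YES — reaches normal form λ.0 in 2 ≤ 5 steps

Reduction:
  start: (λ.0 (λ.0 1)) (λ.λ.0)
  →1  (λ.λ.0) (λ.0 (λ.λ.0))
  →2  λ.0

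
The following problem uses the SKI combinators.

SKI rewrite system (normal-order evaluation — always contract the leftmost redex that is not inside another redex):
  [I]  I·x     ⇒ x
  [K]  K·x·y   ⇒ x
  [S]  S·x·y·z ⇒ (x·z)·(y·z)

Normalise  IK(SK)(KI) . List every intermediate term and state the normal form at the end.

  start: IK(SK)(KI)
  [1] K(SK)(KI)
  [2] SK

Answer: normal form = SK  (in 2 steps)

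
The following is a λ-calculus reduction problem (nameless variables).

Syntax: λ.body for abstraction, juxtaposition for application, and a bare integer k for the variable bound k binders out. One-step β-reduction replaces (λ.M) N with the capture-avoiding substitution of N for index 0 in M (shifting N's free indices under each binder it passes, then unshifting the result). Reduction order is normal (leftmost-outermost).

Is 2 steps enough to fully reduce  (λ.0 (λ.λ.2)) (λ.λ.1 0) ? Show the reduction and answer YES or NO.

Answer: NO — after 2 steps the term is λ.(λ.λ.λ.λ.1 0) 0, not yet normal

Reduction:
  start: (λ.0 (λ.λ.2)) (λ.λ.1 0)
  step 1: (λ.λ.1 0) (λ.λ.λ.λ.1 0)
  step 2: λ.(λ.λ.λ.λ.1 0) 0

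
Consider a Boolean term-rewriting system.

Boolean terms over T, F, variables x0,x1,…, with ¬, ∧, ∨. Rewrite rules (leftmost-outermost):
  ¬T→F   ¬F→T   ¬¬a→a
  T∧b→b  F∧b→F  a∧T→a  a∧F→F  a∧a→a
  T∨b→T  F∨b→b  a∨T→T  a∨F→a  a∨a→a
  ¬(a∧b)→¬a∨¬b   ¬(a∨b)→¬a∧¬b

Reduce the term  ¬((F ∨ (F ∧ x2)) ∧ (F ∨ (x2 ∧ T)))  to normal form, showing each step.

  start: ¬((F ∨ (F ∧ x2)) ∧ (F ∨ (x2 ∧ T)))
  →1  ¬(F ∨ (F ∧ x2)) ∨ ¬(F ∨ (x2 ∧ T))
  →2  (¬F ∧ ¬(F ∧ x2)) ∨ ¬(F ∨ (x2 ∧ T))
  →3  (T ∧ ¬(F ∧ x2)) ∨ ¬(F ∨ (x2 ∧ T))
  →4  ¬(F ∧ x2) ∨ ¬(F ∨ (x2 ∧ T))
  →5  (¬F ∨ ¬x2) ∨ ¬(F ∨ (x2 ∧ T))
  →6  (T ∨ ¬x2) ∨ ¬(F ∨ (x2 ∧ T))
  →7  T ∨ ¬(F ∨ (x2 ∧ T))
  →8  T

Answer: normal form = T  (in 8 steps)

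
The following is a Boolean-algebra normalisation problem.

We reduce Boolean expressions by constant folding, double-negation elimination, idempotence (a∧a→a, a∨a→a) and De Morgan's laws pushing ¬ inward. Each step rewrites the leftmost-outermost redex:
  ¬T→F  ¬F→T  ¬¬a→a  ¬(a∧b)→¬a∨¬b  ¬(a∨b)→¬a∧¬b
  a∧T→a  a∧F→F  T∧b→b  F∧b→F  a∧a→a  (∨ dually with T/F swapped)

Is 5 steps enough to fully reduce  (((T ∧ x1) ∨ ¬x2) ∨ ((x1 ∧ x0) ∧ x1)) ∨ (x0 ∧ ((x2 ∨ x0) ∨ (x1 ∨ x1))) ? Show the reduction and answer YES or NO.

  start: (((T ∧ x1) ∨ ¬x2) ∨ ((x1 ∧ x0) ∧ x1)) ∨ (x0 ∧ ((x2 ∨ x0) ∨ (x1 ∨ x1)))
  →1  ((x1 ∨ ¬x2) ∨ ((x1 ∧ x0) ∧ x1)) ∨ (x0 ∧ ((x2 ∨ x0) ∨ (x1 ∨ x1)))
  →2  ((x1 ∨ ¬x2) ∨ ((x1 ∧ x0) ∧ x1)) ∨ (x0 ∧ ((x2 ∨ x0) ∨ x1))

Answer: YES — reaches normal form ((x1 ∨ ¬x2) ∨ ((x1 ∧ x0) ∧ x1)) ∨ (x0 ∧ ((x2 ∨ x0) ∨ x1)) in 2 ≤ 5 steps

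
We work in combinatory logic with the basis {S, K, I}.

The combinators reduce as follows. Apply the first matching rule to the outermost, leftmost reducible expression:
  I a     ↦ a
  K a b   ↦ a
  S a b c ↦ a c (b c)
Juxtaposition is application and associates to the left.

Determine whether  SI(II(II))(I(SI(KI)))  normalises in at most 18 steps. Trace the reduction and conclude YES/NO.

  start: SI(II(II))(I(SI(KI)))
  →1  I(I(SI(KI)))(II(II)(I(SI(KI))))
  →2  I(SI(KI))(II(II)(I(SI(KI))))
  →3  SI(KI)(II(II)(I(SI(KI))))
  →4  I(II(II)(I(SI(KI))))(KI(II(II)(I(SI(KI)))))
  →5  II(II)(I(SI(KI)))(KI(II(II)(I(SI(KI)))))
  →6  I(II)(I(SI(KI)))(KI(II(II)(I(SI(KI)))))
  →7  II(I(SI(KI)))(KI(II(II)(I(SI(KI)))))
  →8  I(I(SI(KI)))(KI(II(II)(I(SI(KI)))))
  →9  I(SI(KI))(KI(II(II)(I(SI(KI)))))
  →10  SI(KI)(KI(II(II)(I(SI(KI)))))
  →11  I(KI(II(II)(I(SI(KI)))))(KI(KI(II(II)(I(SI(KI))))))
  →12  KI(II(II)(I(SI(KI))))(KI(KI(II(II)(I(SI(KI))))))
  →13  I(KI(KI(II(II)(I(SI(KI))))))
  →14  KI(KI(II(II)(I(SI(KI)))))
  →15  I

Answer: YES — reaches normal form I in 15 ≤ 18 steps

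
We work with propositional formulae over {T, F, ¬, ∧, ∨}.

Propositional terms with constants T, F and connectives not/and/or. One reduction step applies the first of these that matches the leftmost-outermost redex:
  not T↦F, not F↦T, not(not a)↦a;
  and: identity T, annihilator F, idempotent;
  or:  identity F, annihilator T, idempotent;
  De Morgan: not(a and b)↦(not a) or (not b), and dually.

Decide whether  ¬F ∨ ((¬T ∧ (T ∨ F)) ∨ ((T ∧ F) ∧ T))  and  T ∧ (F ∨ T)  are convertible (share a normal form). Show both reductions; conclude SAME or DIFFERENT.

Term A:
  start: ¬F ∨ ((¬T ∧ (T ∨ F)) ∨ ((T ∧ F) ∧ T))
  →1  T ∨ ((¬T ∧ (T ∨ F)) ∨ ((T ∧ F) ∧ T))
  →2  T

Term B:
  start: T ∧ (F ∨ T)
  →1  F ∨ T
  →2  T

Answer: SAME — A ⇓ T, B ⇓ T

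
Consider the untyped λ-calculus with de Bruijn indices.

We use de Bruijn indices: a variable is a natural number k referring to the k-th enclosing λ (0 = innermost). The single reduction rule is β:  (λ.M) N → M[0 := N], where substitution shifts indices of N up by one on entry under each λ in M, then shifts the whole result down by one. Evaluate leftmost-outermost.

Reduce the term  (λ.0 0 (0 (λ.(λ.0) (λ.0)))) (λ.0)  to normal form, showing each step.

Answer: normal form = λ.λ.0  (in 5 steps)

Working:
  start: (λ.0 0 (0 (λ.(λ.0) (λ.0)))) (λ.0)
  →1  (λ.0) (λ.0) ((λ.0) (λ.(λ.0) (λ.0)))
  →2  (λ.0) ((λ.0) (λ.(λ.0) (λ.0)))
  →3  (λ.0) (λ.(λ.0) (λ.0))
  →4  λ.(λ.0) (λ.0)
  →5  λ.λ.0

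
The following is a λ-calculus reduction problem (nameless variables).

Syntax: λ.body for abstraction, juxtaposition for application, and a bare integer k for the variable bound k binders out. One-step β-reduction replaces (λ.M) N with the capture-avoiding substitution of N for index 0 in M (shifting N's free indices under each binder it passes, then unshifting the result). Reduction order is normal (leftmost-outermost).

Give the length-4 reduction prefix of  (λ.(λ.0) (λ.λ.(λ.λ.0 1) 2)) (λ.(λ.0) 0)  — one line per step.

Answer: after 4 steps: λ.λ.λ.0 (λ.0)

Derivation:
  start: (λ.(λ.0) (λ.λ.(λ.λ.0 1) 2)) (λ.(λ.0) 0)
  step 1: (λ.0) (λ.λ.(λ.λ.0 1) (λ.(λ.0) 0))
  step 2: λ.λ.(λ.λ.0 1) (λ.(λ.0) 0)
  step 3: λ.λ.λ.0 (λ.(λ.0) 0)
  step 4: λ.λ.λ.0 (λ.0)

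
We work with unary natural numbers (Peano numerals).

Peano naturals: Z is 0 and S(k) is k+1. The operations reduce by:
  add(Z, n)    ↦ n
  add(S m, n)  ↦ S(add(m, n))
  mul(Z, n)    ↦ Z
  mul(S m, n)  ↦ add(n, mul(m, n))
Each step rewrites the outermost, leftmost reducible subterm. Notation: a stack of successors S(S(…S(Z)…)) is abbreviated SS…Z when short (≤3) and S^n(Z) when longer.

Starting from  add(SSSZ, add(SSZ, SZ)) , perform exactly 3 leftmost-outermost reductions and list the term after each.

  start: add(SSSZ, add(SSZ, SZ))
  →1  S(add(SSZ, add(SSZ, SZ)))
  →2  S(S(add(SZ, add(SSZ, SZ))))
  →3  S(S(S(add(Z, add(SSZ, SZ)))))

Answer: after 3 steps: S(S(S(add(Z, add(SSZ, SZ)))))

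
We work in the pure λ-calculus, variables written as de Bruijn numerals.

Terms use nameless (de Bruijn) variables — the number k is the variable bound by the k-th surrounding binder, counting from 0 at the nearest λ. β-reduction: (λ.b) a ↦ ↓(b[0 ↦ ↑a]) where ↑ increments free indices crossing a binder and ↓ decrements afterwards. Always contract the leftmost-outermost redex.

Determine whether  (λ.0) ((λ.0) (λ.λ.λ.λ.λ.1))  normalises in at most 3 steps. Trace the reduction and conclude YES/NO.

Answer: YES — reaches normal form λ.λ.λ.λ.λ.1 in 2 ≤ 3 steps

Derivation:
  start: (λ.0) ((λ.0) (λ.λ.λ.λ.λ.1))
  step 1: (λ.0) (λ.λ.λ.λ.λ.1)
  step 2: λ.λ.λ.λ.λ.1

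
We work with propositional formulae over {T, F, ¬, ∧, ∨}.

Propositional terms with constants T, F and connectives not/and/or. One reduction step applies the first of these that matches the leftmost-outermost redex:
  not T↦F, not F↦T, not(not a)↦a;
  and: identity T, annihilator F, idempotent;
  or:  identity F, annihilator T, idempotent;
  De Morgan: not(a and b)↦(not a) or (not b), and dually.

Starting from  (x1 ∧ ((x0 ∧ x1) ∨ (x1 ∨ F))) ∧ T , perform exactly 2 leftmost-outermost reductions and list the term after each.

  start: (x1 ∧ ((x0 ∧ x1) ∨ (x1 ∨ F))) ∧ T
  step 1: x1 ∧ ((x0 ∧ x1) ∨ (x1 ∨ F))
  step 2: x1 ∧ ((x0 ∧ x1) ∨ x1)

Answer: after 2 steps: x1 ∧ ((x0 ∧ x1) ∨ x1)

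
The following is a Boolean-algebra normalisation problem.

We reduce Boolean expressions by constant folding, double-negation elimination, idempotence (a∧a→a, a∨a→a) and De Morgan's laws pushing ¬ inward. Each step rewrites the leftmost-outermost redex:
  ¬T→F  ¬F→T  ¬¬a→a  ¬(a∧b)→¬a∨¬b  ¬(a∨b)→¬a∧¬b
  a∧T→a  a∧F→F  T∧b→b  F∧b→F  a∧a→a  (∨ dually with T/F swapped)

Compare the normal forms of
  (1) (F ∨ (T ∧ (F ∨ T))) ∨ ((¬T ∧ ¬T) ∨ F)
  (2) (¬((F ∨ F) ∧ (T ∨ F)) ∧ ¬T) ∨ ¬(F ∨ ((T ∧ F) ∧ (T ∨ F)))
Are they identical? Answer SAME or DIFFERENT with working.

Term A:
  start: (F ∨ (T ∧ (F ∨ T))) ∨ ((¬T ∧ ¬T) ∨ F)
  →1  (T ∧ (F ∨ T)) ∨ ((¬T ∧ ¬T) ∨ F)
  →2  (F ∨ T) ∨ ((¬T ∧ ¬T) ∨ F)
  →3  T ∨ ((¬T ∧ ¬T) ∨ F)
  →4  T

Term B:
  start: (¬((F ∨ F) ∧ (T ∨ F)) ∧ ¬T) ∨ ¬(F ∨ ((T ∧ F) ∧ (T ∨ F)))
  →1  ((¬(F ∨ F) ∨ ¬(T ∨ F)) ∧ ¬T) ∨ ¬(F ∨ ((T ∧ F) ∧ (T ∨ F)))
  →2  (((¬F ∧ ¬F) ∨ ¬(T ∨ F)) ∧ ¬T) ∨ ¬(F ∨ ((T ∧ F) ∧ (T ∨ F)))
  →3  ((¬F ∨ ¬(T ∨ F)) ∧ ¬T) ∨ ¬(F ∨ ((T ∧ F) ∧ (T ∨ F)))
  →4  ((T ∨ ¬(T ∨ F)) ∧ ¬T) ∨ ¬(F ∨ ((T ∧ F) ∧ (T ∨ F)))
  →5  (T ∧ ¬T) ∨ ¬(F ∨ ((T ∧ F) ∧ (T ∨ F)))
  →6  ¬T ∨ ¬(F ∨ ((T ∧ F) ∧ (T ∨ F)))
  →7  F ∨ ¬(F ∨ ((T ∧ F) ∧ (T ∨ F)))
  →8  ¬(F ∨ ((T ∧ F) ∧ (T ∨ F)))
  →9  ¬F ∧ ¬((T ∧ F) ∧ (T ∨ F))
  →10  T ∧ ¬((T ∧ F) ∧ (T ∨ F))
  →11  ¬((T ∧ F) ∧ (T ∨ F))
  →12  ¬(T ∧ F) ∨ ¬(T ∨ F)
  →13  (¬T ∨ ¬F) ∨ ¬(T ∨ F)
  →14  (F ∨ ¬F) ∨ ¬(T ∨ F)
  →15  ¬F ∨ ¬(T ∨ F)
  →16  T ∨ ¬(T ∨ F)
  →17  T

Answer: SAME — A ⇓ T, B ⇓ T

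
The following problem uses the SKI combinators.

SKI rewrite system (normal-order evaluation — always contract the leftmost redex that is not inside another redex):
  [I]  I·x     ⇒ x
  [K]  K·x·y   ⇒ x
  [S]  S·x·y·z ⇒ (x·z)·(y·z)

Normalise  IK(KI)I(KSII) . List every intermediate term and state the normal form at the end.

  start: IK(KI)I(KSII)
  →1  K(KI)I(KSII)
  →2  KI(KSII)
  →3  I

Answer: normal form = I  (in 3 steps)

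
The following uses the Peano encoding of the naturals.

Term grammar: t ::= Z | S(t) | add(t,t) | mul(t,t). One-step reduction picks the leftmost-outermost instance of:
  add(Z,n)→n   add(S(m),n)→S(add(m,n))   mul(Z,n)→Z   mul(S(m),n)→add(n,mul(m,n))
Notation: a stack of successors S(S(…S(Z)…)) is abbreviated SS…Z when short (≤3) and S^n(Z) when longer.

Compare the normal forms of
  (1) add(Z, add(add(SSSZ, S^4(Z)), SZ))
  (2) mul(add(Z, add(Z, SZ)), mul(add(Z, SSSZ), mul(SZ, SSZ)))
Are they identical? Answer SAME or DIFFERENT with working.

Answer: DIFFERENT — A ⇓ S^8(Z), B ⇓ S^6(Z)

Working:
Term A:
  start: add(Z, add(add(SSSZ, S^4(Z)), SZ))
  [1] add(add(SSSZ, S^4(Z)), SZ)
  [2] add(S(add(SSZ, S^4(Z))), SZ)
  [3] S(add(add(SSZ, S^4(Z)), SZ))
  [4] S(add(S(add(SZ, S^4(Z))), SZ))
  [5] S(S(add(add(SZ, S^4(Z)), SZ)))
  [6] S(S(add(S(add(Z, S^4(Z))), SZ)))
  [7] S(S(S(add(add(Z, S^4(Z)), SZ))))
  [8] S(S(S(add(S^4(Z), SZ))))
  [9] S(S(S(S(add(SSSZ, SZ)))))
  [10] S(S(S(S(S(add(SSZ, SZ))))))
  [11] S(S(S(S(S(S(add(SZ, SZ)))))))
  [12] S(S(S(S(S(S(S(add(Z, SZ))))))))
  [13] S^8(Z)

Term B:
  start: mul(add(Z, add(Z, SZ)), mul(add(Z, SSSZ), mul(SZ, SSZ)))
  [1] mul(add(Z, SZ), mul(add(Z, SSSZ), mul(SZ, SSZ)))
  [2] mul(SZ, mul(add(Z, SSSZ), mul(SZ, SSZ)))
  [3] add(mul(add(Z, SSSZ), mul(SZ, SSZ)), mul(Z, mul(add(Z, SSSZ), mul(SZ, SSZ))))
  [4] add(mul(SSSZ, mul(SZ, SSZ)), mul(Z, mul(add(Z, SSSZ), mul(SZ, SSZ))))
  [5] add(add(mul(SZ, SSZ), mul(SSZ, mul(SZ, SSZ))), mul(Z, mul(add(Z, SSSZ), mul(SZ, SSZ))))
  [6] add(add(add(SSZ, mul(Z, SSZ)), mul(SSZ, mul(SZ, SSZ))), mul(Z, mul(add(Z, SSSZ), mul(SZ, SSZ))))
  [7] add(add(S(add(SZ, mul(Z, SSZ))), mul(SSZ, mul(SZ, SSZ))), mul(Z, mul(add(Z, SSSZ), mul(SZ, SSZ))))
  [8] add(S(add(add(SZ, mul(Z, SSZ)), mul(SSZ, mul(SZ, SSZ)))), mul(Z, mul(add(Z, SSSZ), mul(SZ, SSZ))))
  [9] S(add(add(add(SZ, mul(Z, SSZ)), mul(SSZ, mul(SZ, SSZ))), mul(Z, mul(add(Z, SSSZ), mul(SZ, SSZ)))))
  [10] S(add(add(S(add(Z, mul(Z, SSZ))), mul(SSZ, mul(SZ, SSZ))), mul(Z, mul(add(Z, SSSZ), mul(SZ, SSZ)))))
  [11] S(add(S(add(add(Z, mul(Z, SSZ)), mul(SSZ, mul(SZ, SSZ)))), mul(Z, mul(add(Z, SSSZ), mul(SZ, SSZ)))))
  [12] S(S(add(add(add(Z, mul(Z, SSZ)), mul(SSZ, mul(SZ, SSZ))), mul(Z, mul(add(Z, SSSZ), mul(SZ, SSZ))))))
  [13] S(S(add(add(mul(Z, SSZ), mul(SSZ, mul(SZ, SSZ))), mul(Z, mul(add(Z, SSSZ), mul(SZ, SSZ))))))
  [14] S(S(add(add(Z, mul(SSZ, mul(SZ, SSZ))), mul(Z, mul(add(Z, SSSZ), mul(SZ, SSZ))))))
  [15] S(S(add(mul(SSZ, mul(SZ, SSZ)), mul(Z, mul(add(Z, SSSZ), mul(SZ, SSZ))))))
  [16] S(S(add(add(mul(SZ, SSZ), mul(SZ, mul(SZ, SSZ))), mul(Z, mul(add(Z, SSSZ), mul(SZ, SSZ))))))
  [17] S(S(add(add(add(SSZ, mul(Z, SSZ)), mul(SZ, mul(SZ, SSZ))), mul(Z, mul(add(Z, SSSZ), mul(SZ, SSZ))))))
  [18] S(S(add(add(S(add(SZ, mul(Z, SSZ))), mul(SZ, mul(SZ, SSZ))), mul(Z, mul(add(Z, SSSZ), mul(SZ, SSZ))))))
  [19] S(S(add(S(add(add(SZ, mul(Z, SSZ)), mul(SZ, mul(SZ, SSZ)))), mul(Z, mul(add(Z, SSSZ), mul(SZ, SSZ))))))
  [20] S(S(S(add(add(add(SZ, mul(Z, SSZ)), mul(SZ, mul(SZ, SSZ))), mul(Z, mul(add(Z, SSSZ), mul(SZ, SSZ)))))))
  [21] S(S(S(add(add(S(add(Z, mul(Z, SSZ))), mul(SZ, mul(SZ, SSZ))), mul(Z, mul(add(Z, SSSZ), mul(SZ, SSZ)))))))
  [22] S(S(S(add(S(add(add(Z, mul(Z, SSZ)), mul(SZ, mul(SZ, SSZ)))), mul(Z, mul(add(Z, SSSZ), mul(SZ, SSZ)))))))
  [23] S(S(S(S(add(add(add(Z, mul(Z, SSZ)), mul(SZ, mul(SZ, SSZ))), mul(Z, mul(add(Z, SSSZ), mul(SZ, SSZ))))))))
  [24] S(S(S(S(add(add(mul(Z, SSZ), mul(SZ, mul(SZ, SSZ))), mul(Z, mul(add(Z, SSSZ), mul(SZ, SSZ))))))))
  [25] S(S(S(S(add(add(Z, mul(SZ, mul(SZ, SSZ))), mul(Z, mul(add(Z, SSSZ), mul(SZ, SSZ))))))))
  [26] S(S(S(S(add(mul(SZ, mul(SZ, SSZ)), mul(Z, mul(add(Z, SSSZ), mul(SZ, SSZ))))))))
  [27] S(S(S(S(add(add(mul(SZ, SSZ), mul(Z, mul(SZ, SSZ))), mul(Z, mul(add(Z, SSSZ), mul(SZ, SSZ))))))))
  [28] S(S(S(S(add(add(add(SSZ, mul(Z, SSZ)), mul(Z, mul(SZ, SSZ))), mul(Z, mul(add(Z, SSSZ), mul(SZ, SSZ))))))))
  [29] S(S(S(S(add(add(S(add(SZ, mul(Z, SSZ))), mul(Z, mul(SZ, SSZ))), mul(Z, mul(add(Z, SSSZ), mul(SZ, SSZ))))))))
  [30] S(S(S(S(add(S(add(add(SZ, mul(Z, SSZ)), mul(Z, mul(SZ, SSZ)))), mul(Z, mul(add(Z, SSSZ), mul(SZ, SSZ))))))))
  [31] S(S(S(S(S(add(add(add(SZ, mul(Z, SSZ)), mul(Z, mul(SZ, SSZ))), mul(Z, mul(add(Z, SSSZ), mul(SZ, SSZ)))))))))
  [32] S(S(S(S(S(add(add(S(add(Z, mul(Z, SSZ))), mul(Z, mul(SZ, SSZ))), mul(Z, mul(add(Z, SSSZ), mul(SZ, SSZ)))))))))
  [33] S(S(S(S(S(add(S(add(add(Z, mul(Z, SSZ)), mul(Z, mul(SZ, SSZ)))), mul(Z, mul(add(Z, SSSZ), mul(SZ, SSZ)))))))))
  [34] S(S(S(S(S(S(add(add(add(Z, mul(Z, SSZ)), mul(Z, mul(SZ, SSZ))), mul(Z, mul(add(Z, SSSZ), mul(SZ, SSZ))))))))))
  [35] S(S(S(S(S(S(add(add(mul(Z, SSZ), mul(Z, mul(SZ, SSZ))), mul(Z, mul(add(Z, SSSZ), mul(SZ, SSZ))))))))))
  [36] S(S(S(S(S(S(add(add(Z, mul(Z, mul(SZ, SSZ))), mul(Z, mul(add(Z, SSSZ), mul(SZ, SSZ))))))))))
  [37] S(S(S(S(S(S(add(mul(Z, mul(SZ, SSZ)), mul(Z, mul(add(Z, SSSZ), mul(SZ, SSZ))))))))))
  [38] S(S(S(S(S(S(add(Z, mul(Z, mul(add(Z, SSSZ), mul(SZ, SSZ))))))))))
  [39] S(S(S(S(S(S(mul(Z, mul(add(Z, SSSZ), mul(SZ, SSZ)))))))))
  [40] S^6(Z)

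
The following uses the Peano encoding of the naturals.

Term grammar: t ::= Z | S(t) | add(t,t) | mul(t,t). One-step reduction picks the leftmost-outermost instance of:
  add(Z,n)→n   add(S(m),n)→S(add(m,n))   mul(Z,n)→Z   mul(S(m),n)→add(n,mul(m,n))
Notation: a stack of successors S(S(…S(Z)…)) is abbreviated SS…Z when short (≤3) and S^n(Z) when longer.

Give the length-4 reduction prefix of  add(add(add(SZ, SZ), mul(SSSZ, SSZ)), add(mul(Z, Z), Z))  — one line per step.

  start: add(add(add(SZ, SZ), mul(SSSZ, SSZ)), add(mul(Z, Z), Z))
  step 1: add(add(S(add(Z, SZ)), mul(SSSZ, SSZ)), add(mul(Z, Z), Z))
  step 2: add(S(add(add(Z, SZ), mul(SSSZ, SSZ))), add(mul(Z, Z), Z))
  step 3: S(add(add(add(Z, SZ), mul(SSSZ, SSZ)), add(mul(Z, Z), Z)))
  step 4: S(add(add(SZ, mul(SSSZ, SSZ)), add(mul(Z, Z), Z)))

Answer: after 4 steps: S(add(add(SZ, mul(SSSZ, SSZ)), add(mul(Z, Z), Z)))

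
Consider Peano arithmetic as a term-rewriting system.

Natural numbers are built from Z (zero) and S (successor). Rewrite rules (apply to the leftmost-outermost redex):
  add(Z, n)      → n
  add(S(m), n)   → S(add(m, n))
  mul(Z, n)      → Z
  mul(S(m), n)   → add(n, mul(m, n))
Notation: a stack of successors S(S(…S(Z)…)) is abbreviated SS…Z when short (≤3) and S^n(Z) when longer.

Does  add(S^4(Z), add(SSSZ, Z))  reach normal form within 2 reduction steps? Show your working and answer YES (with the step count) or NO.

Answer: NO — after 2 steps the term is S(S(add(SSZ, add(SSSZ, Z)))), not yet normal

Derivation:
  start: add(S^4(Z), add(SSSZ, Z))
  [1] S(add(SSSZ, add(SSSZ, Z)))
  [2] S(S(add(SSZ, add(SSSZ, Z))))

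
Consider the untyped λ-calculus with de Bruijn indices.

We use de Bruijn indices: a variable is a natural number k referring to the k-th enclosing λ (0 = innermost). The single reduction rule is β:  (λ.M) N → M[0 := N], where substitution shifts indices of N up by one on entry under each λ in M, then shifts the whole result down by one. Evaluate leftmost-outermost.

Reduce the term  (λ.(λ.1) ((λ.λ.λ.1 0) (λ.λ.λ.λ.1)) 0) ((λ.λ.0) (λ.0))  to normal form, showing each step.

  start: (λ.(λ.1) ((λ.λ.λ.1 0) (λ.λ.λ.λ.1)) 0) ((λ.λ.0) (λ.0))
  [1] (λ.(λ.λ.0) (λ.0)) ((λ.λ.λ.1 0) (λ.λ.λ.λ.1)) ((λ.λ.0) (λ.0))
  [2] (λ.λ.0) (λ.0) ((λ.λ.0) (λ.0))
  [3] (λ.0) ((λ.λ.0) (λ.0))
  [4] (λ.λ.0) (λ.0)
  [5] λ.0

Answer: normal form = λ.0  (in 5 steps)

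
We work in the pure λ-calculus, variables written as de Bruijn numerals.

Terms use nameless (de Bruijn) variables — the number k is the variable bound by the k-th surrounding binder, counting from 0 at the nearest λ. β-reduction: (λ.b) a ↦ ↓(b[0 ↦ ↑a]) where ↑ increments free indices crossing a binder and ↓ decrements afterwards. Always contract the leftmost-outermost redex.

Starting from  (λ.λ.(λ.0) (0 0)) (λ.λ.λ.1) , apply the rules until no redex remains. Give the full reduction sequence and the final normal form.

  start: (λ.λ.(λ.0) (0 0)) (λ.λ.λ.1)
  [1] λ.(λ.0) (0 0)
  [2] λ.0 0

Answer: normal form = λ.0 0  (in 2 steps)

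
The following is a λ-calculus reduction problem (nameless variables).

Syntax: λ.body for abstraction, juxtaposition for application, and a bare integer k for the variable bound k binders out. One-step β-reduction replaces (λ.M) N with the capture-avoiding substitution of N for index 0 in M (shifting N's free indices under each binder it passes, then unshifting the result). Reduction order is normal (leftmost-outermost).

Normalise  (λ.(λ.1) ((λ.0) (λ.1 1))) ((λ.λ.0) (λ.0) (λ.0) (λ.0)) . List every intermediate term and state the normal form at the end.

  start: (λ.(λ.1) ((λ.0) (λ.1 1))) ((λ.λ.0) (λ.0) (λ.0) (λ.0))
  →1  (λ.(λ.λ.0) (λ.0) (λ.0) (λ.0)) ((λ.0) (λ.(λ.λ.0) (λ.0) (λ.0) (λ.0) ((λ.λ.0) (λ.0) (λ.0) (λ.0))))
  →2  (λ.λ.0) (λ.0) (λ.0) (λ.0)
  →3  (λ.0) (λ.0) (λ.0)
  →4  (λ.0) (λ.0)
  →5  λ.0

Answer: normal form = λ.0  (in 5 steps)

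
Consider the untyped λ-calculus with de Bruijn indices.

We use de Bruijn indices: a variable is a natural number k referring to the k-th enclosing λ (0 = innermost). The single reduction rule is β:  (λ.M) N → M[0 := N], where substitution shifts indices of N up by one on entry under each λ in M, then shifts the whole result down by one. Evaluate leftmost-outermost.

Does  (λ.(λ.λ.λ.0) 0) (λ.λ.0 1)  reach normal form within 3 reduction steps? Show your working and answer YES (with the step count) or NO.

  start: (λ.(λ.λ.λ.0) 0) (λ.λ.0 1)
  →1  (λ.λ.λ.0) (λ.λ.0 1)
  →2  λ.λ.0

Answer: YES — reaches normal form λ.λ.0 in 2 ≤ 3 steps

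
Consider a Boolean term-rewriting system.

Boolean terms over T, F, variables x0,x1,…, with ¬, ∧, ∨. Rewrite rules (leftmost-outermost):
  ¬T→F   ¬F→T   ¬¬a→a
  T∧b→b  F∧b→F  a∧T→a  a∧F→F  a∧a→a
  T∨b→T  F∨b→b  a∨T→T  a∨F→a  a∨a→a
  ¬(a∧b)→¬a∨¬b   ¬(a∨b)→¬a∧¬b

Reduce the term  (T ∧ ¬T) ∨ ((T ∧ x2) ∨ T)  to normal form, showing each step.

  start: (T ∧ ¬T) ∨ ((T ∧ x2) ∨ T)
  →1  ¬T ∨ ((T ∧ x2) ∨ T)
  →2  F ∨ ((T ∧ x2) ∨ T)
  →3  (T ∧ x2) ∨ T
  →4  T

Answer: normal form = T  (in 4 steps)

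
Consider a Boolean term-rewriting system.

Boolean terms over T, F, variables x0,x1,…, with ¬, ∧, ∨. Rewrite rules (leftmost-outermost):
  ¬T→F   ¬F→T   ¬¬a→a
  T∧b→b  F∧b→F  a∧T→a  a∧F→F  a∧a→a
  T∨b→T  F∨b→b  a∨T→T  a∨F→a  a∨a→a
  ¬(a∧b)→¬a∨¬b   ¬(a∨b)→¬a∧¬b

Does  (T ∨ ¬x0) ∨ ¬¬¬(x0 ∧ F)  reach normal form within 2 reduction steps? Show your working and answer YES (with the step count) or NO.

  start: (T ∨ ¬x0) ∨ ¬¬¬(x0 ∧ F)
  step 1: T ∨ ¬¬¬(x0 ∧ F)
  step 2: T

Answer: YES — reaches normal form T in 2 ≤ 2 steps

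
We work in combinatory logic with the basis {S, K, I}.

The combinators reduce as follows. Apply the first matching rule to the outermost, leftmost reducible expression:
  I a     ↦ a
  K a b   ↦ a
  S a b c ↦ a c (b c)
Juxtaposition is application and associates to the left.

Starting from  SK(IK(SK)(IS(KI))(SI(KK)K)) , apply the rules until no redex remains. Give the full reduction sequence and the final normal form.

  start: SK(IK(SK)(IS(KI))(SI(KK)K))
  step 1: SK(K(SK)(IS(KI))(SI(KK)K))
  step 2: SK(SK(SI(KK)K))
  step 3: SK(SK(IK(KKK)))
  step 4: SK(SK(K(KKK)))
  step 5: SK(SK(KK))

Answer: normal form = SK(SK(KK))  (in 5 steps)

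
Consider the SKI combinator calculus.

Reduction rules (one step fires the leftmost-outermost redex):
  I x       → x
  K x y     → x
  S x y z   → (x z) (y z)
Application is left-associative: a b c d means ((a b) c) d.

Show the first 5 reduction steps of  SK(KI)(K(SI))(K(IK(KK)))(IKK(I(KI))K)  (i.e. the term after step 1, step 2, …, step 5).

  start: SK(KI)(K(SI))(K(IK(KK)))(IKK(I(KI))K)
  →1  K(K(SI))(KI(K(SI)))(K(IK(KK)))(IKK(I(KI))K)
  →2  K(SI)(K(IK(KK)))(IKK(I(KI))K)
  →3  SI(IKK(I(KI))K)
  →4  SI(KK(I(KI))K)
  →5  SI(KK)

Answer: after 5 steps: SI(KK)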